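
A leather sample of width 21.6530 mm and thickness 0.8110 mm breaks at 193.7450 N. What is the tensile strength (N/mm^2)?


Formula: TS = force / (width * thickness)
Substituting: TS = 193.7450 / (21.6530 * 0.8110)
Result: 11.0329 N/mm^2


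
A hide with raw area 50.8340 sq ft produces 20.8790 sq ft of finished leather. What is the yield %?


Formula: Yield = finished / raw * 100
Substituting: Yield = 20.8790 / 50.8340 * 100
Result: 41.0729 %


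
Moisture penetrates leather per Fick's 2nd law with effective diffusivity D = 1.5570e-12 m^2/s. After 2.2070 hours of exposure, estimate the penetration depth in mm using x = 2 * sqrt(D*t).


t = 2.2070 hr * 3600 = 7945.2000 s
D * t = 1.5570e-12 * 7945.2000 = 1.2371e-08
x = 2 * sqrt(D*t) = 2 * sqrt(1.2371e-08) = 2.2245e-04 m = 0.2224 mm


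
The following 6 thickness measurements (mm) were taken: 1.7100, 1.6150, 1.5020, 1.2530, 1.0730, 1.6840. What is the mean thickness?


Formula: Average = sum / n
Substituting: Average = 8.8370 / 6
Result: 1.4728 mm


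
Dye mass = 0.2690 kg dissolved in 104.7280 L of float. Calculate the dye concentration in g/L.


Formula: Conc = dye_mass(kg) / volume(L) * 1000
Substituting: Conc = 0.2690 / 104.7280 * 1000
Result: 2.5686 g/L


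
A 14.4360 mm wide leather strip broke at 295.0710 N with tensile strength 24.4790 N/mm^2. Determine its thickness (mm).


Formula: t = F / (TS * w)
Substituting: t = 295.0710 / (24.4790 * 14.4360)
Result: 0.8350 mm


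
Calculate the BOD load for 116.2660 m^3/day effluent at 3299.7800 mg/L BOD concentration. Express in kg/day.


Formula: BOD_load = volume * conc / 1000
Substituting: BOD_load = 116.2660 * 3299.7800 / 1000
Result: 383.6522 kg/day


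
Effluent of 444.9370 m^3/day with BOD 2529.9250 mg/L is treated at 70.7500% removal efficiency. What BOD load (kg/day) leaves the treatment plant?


Load_in = volume * conc / 1000 = 444.9370 * 2529.9250 / 1000 = 1125.6572 kg/day
Removed = Load_in * eff / 100 = 1125.6572 * 70.7500 / 100 = 796.4025 kg/day
Load_out = Load_in - Removed = 1125.6572 - 796.4025 = 329.2547 kg/day


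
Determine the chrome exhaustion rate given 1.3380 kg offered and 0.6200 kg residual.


Formula: Uptake = (offered - residual) / offered * 100
Substituting: Uptake = (1.3380 - 0.6200) / 1.3380 * 100
Result: 53.6622 %


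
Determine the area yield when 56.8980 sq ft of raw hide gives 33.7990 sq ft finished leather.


Formula: Yield = finished / raw * 100
Substituting: Yield = 33.7990 / 56.8980 * 100
Result: 59.4028 %


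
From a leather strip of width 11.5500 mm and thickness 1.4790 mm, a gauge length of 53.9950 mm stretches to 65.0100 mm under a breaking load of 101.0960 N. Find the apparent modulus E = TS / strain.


TS = F / (w * t) = 101.0960 / (11.5500 * 1.4790) = 5.9181 N/mm^2
strain = (Lf - L0) / L0 = (65.0100 - 53.9950) / 53.9950 = 0.2040
E = TS / strain = 5.9181 / 0.2040 = 29.0103 N/mm^2


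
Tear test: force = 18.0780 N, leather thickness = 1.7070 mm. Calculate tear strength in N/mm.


Formula: Tear strength = force / thickness
Substituting: Tear strength = 18.0780 / 1.7070
Result: 10.5905 N/mm


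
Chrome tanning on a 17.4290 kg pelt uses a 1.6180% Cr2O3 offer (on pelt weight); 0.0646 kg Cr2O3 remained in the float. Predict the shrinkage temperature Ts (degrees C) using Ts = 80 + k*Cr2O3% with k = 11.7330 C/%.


Offered = pelt * offer_pct / 100 = 17.4290 * 1.6180 / 100 = 0.2820 kg
Uptake = offered - residual = 0.2820 - 0.0646 = 0.2174 kg
Cr2O3% on pelt = uptake / pelt * 100 = 0.2174 / 17.4290 * 100 = 1.2474 %
Ts = 80 + k * Cr2O3% = 80 + 11.7330 * 1.2474 = 94.6352 C


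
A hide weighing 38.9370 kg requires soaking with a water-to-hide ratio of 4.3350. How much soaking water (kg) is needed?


Formula: Water = hide_weight * ratio
Substituting: Water = 38.9370 * 4.3350
Result: 168.7919 kg


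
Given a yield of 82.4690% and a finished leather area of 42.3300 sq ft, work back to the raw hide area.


Formula: raw = finished * 100 / yield
Substituting: raw = 42.3300 * 100 / 82.4690
Result: 51.3284 sq ft


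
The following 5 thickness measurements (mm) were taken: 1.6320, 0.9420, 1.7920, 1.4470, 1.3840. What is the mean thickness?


Formula: Average = sum / n
Substituting: Average = 7.1970 / 5
Result: 1.4394 mm


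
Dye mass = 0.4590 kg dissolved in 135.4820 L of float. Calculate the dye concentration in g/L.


Formula: Conc = dye_mass(kg) / volume(L) * 1000
Substituting: Conc = 0.4590 / 135.4820 * 1000
Result: 3.3879 g/L


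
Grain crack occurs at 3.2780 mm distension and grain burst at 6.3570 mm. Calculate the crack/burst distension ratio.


Formula: Ratio = crack / burst
Substituting: Ratio = 3.2780 / 6.3570
Result: 0.5157


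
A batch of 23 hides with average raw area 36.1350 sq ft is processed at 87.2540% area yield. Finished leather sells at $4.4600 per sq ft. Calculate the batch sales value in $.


Raw_total = N * avg_area = 23 * 36.1350 = 831.1050 sq ft
Finished = Raw_total * yield / 100 = 831.1050 * 87.2540 / 100 = 725.1724 sq ft
Value = Finished * price = 725.1724 * 4.4600 = 3234.2687 $


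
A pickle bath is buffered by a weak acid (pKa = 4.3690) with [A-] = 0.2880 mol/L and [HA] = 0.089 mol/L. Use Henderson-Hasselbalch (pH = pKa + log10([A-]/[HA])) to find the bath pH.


ratio = [A-] / [HA] = 0.2880 / 0.089 = 3.2360
log10(ratio) = 0.5100
pH = pKa + log10(ratio) = 4.3690 + 0.5100 = 4.8790


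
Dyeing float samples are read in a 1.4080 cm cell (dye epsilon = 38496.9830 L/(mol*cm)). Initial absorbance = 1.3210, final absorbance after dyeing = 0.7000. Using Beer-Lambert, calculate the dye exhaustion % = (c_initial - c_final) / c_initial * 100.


c_initial = A_i / (epsilon * l) = 1.3210 / (38496.9830 * 1.4080) = 2.4371e-05 mol/L
c_final = A_f / (epsilon * l) = 0.7000 / (38496.9830 * 1.4080) = 1.2914e-05 mol/L
Exhaustion = (c_initial - c_final) / c_initial * 100 = (2.4371e-05 - 1.2914e-05) / 2.4371e-05 * 100 = 47.0098 %


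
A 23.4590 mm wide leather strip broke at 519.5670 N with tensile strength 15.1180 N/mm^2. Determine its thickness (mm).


Formula: t = F / (TS * w)
Substituting: t = 519.5670 / (15.1180 * 23.4590)
Result: 1.4650 mm


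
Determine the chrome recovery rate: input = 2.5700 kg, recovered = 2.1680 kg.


Formula: Recovery = recovered / input * 100
Substituting: Recovery = 2.1680 / 2.5700 * 100
Result: 84.3580 %


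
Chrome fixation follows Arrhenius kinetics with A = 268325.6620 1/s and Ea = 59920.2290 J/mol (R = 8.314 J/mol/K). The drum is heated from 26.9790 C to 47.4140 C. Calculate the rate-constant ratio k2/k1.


T1 = 26.9790 + 273.15 = 300.1290 K; T2 = 47.4140 + 273.15 = 320.5640 K
k1 = A * exp(-Ea/(R*T1)) = 268325.6620 * exp(-59920.2290/(8.314*300.1290)) = 9.9938e-06 1/s
k2 = A * exp(-Ea/(R*T2)) = 268325.6620 * exp(-59920.2290/(8.314*320.5640)) = 4.6190e-05 1/s
k2/k1 = 4.6190e-05 / 9.9938e-06 = 4.6218


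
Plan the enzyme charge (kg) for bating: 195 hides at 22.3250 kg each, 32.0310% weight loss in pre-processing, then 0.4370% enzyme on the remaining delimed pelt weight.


Total_raw = N * avg_wt = 195 * 22.3250 = 4353.3750 kg
Substrate = Total_raw * (1 - loss/100) = 4353.3750 * (1 - 32.0310/100) = 2958.9455 kg
Enzyme = Substrate * pct / 100 = 2958.9455 * 0.4370 / 100 = 12.9306 kg


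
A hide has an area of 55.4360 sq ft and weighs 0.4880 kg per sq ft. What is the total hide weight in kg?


Formula: Weight = area * weight_per_sqft
Substituting: Weight = 55.4360 * 0.4880
Result: 27.0528 kg


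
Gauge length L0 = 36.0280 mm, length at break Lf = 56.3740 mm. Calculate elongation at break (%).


Formula: Elongation = (Lf - L0) / L0 * 100
Substituting: Elongation = (56.3740 - 36.0280) / 36.0280 * 100
Result: 56.4727 %


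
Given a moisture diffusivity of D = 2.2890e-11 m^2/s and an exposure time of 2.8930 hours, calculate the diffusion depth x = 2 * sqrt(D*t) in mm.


t = 2.8930 hr * 3600 = 10414.8000 s
D * t = 2.2890e-11 * 10414.8000 = 2.3839e-07
x = 2 * sqrt(D*t) = 2 * sqrt(2.3839e-07) = 9.7651e-04 m = 0.9765 mm


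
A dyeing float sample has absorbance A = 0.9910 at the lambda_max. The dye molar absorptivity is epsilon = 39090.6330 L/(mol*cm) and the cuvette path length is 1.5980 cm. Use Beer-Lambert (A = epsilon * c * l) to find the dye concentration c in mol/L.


Formula: c = A / (epsilon * l)
Substituting: c = 0.9910 / (39090.6330 * 1.5980)
Result: 1.5864e-05 mol/L


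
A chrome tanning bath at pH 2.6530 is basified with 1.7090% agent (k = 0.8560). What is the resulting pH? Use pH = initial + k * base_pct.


Formula: pH_final = pH_initial + k * base_pct
Substituting: pH_final = 2.6530 + 0.8560 * 1.7090
Result: 4.1159


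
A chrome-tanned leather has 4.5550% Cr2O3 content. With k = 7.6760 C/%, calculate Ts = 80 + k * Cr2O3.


Formula: Ts = 80 + k * Cr2O3
Substituting: Ts = 80 + 7.6760 * 4.5550
Result: 114.9642 C


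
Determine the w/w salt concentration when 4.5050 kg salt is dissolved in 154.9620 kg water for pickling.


Formula: Conc = salt / (water + salt) * 100
Substituting: Conc = 4.5050 / (154.9620 + 4.5050) * 100
Result: 2.8250 %


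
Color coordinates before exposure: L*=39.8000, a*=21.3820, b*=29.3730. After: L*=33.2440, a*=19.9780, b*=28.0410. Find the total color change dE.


dL = -6.5560, da = -1.4040, db = -1.3320
dE = sqrt((-6.5560)^2 + (-1.4040)^2 + (-1.3320)^2) = 6.8357


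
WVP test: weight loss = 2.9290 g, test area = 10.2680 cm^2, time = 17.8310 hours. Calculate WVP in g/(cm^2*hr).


Formula: WVP = loss / (area * time)
Substituting: WVP = 2.9290 / (10.2680 * 17.8310)
Result: 0.0159977 g/(cm^2*hr)


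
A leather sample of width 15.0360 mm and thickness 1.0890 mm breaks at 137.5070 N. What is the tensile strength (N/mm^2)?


Formula: TS = force / (width * thickness)
Substituting: TS = 137.5070 / (15.0360 * 1.0890)
Result: 8.3978 N/mm^2


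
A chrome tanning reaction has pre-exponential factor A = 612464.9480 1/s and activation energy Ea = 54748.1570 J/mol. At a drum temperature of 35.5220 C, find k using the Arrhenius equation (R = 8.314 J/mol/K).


T_K = T_C + 273.15 = 35.5220 + 273.15 = 308.6720 K
exponent = -Ea / (R * T_K) = -54748.1570 / (8.314 * 308.6720) = -21.3335
k = A * exp(exponent) = 612464.9480 * exp(-21.3335) = 3.3270e-04 1/s


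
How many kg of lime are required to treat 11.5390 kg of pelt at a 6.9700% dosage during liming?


Formula: Lime = substrate * pct / 100
Substituting: Lime = 11.5390 * 6.9700 / 100
Result: 0.8043 kg


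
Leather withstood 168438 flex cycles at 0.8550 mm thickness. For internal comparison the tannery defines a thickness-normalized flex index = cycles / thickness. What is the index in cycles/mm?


Formula: Index = cycles / thickness
Substituting: Index = 168438 / 0.8550
Result: 197003.5088 cycles/mm


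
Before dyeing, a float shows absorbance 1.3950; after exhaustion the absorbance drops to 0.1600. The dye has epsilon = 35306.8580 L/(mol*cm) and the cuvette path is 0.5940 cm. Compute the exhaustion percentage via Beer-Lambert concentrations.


c_initial = A_i / (epsilon * l) = 1.3950 / (35306.8580 * 0.5940) = 6.6516e-05 mol/L
c_final = A_f / (epsilon * l) = 0.1600 / (35306.8580 * 0.5940) = 7.6291e-06 mol/L
Exhaustion = (c_initial - c_final) / c_initial * 100 = (6.6516e-05 - 7.6291e-06) / 6.6516e-05 * 100 = 88.5305 %


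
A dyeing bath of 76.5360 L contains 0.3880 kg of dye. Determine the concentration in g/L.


Formula: Conc = dye_mass(kg) / volume(L) * 1000
Substituting: Conc = 0.3880 / 76.5360 * 1000
Result: 5.0695 g/L


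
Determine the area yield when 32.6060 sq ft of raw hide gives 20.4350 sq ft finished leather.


Formula: Yield = finished / raw * 100
Substituting: Yield = 20.4350 / 32.6060 * 100
Result: 62.6725 %


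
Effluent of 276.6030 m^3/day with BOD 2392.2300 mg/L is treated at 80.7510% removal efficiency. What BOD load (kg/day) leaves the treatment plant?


Load_in = volume * conc / 1000 = 276.6030 * 2392.2300 / 1000 = 661.6980 kg/day
Removed = Load_in * eff / 100 = 661.6980 * 80.7510 / 100 = 534.3277 kg/day
Load_out = Load_in - Removed = 661.6980 - 534.3277 = 127.3702 kg/day


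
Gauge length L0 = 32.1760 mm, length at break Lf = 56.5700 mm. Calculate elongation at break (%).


Formula: Elongation = (Lf - L0) / L0 * 100
Substituting: Elongation = (56.5700 - 32.1760) / 32.1760 * 100
Result: 75.8143 %


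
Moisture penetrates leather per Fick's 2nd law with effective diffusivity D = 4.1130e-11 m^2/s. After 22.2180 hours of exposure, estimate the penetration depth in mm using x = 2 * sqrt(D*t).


t = 22.2180 hr * 3600 = 79984.8000 s
D * t = 4.1130e-11 * 79984.8000 = 3.2898e-06
x = 2 * sqrt(D*t) = 2 * sqrt(3.2898e-06) = 0.00362755 m = 3.6275 mm


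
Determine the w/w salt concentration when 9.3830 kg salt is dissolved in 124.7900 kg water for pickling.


Formula: Conc = salt / (water + salt) * 100
Substituting: Conc = 9.3830 / (124.7900 + 9.3830) * 100
Result: 6.9932 %


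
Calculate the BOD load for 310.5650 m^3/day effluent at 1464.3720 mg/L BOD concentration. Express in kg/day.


Formula: BOD_load = volume * conc / 1000
Substituting: BOD_load = 310.5650 * 1464.3720 / 1000
Result: 454.7827 kg/day


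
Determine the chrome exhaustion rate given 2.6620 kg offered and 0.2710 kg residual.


Formula: Uptake = (offered - residual) / offered * 100
Substituting: Uptake = (2.6620 - 0.2710) / 2.6620 * 100
Result: 89.8197 %


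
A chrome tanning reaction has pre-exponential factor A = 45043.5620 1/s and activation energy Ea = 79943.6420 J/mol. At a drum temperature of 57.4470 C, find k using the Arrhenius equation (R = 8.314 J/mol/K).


T_K = T_C + 273.15 = 57.4470 + 273.15 = 330.5970 K
exponent = -Ea / (R * T_K) = -79943.6420 / (8.314 * 330.5970) = -29.0854
k = A * exp(exponent) = 45043.5620 * exp(-29.0854) = 1.0520e-08 1/s


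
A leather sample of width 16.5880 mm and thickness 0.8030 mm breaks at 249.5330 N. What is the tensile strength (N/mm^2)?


Formula: TS = force / (width * thickness)
Substituting: TS = 249.5330 / (16.5880 * 0.8030)
Result: 18.7335 N/mm^2


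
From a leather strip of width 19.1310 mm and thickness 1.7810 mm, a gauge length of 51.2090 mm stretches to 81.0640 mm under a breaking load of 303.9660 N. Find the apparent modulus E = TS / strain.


TS = F / (w * t) = 303.9660 / (19.1310 * 1.7810) = 8.9212 N/mm^2
strain = (Lf - L0) / L0 = (81.0640 - 51.2090) / 51.2090 = 0.5830
E = TS / strain = 8.9212 / 0.5830 = 15.3022 N/mm^2


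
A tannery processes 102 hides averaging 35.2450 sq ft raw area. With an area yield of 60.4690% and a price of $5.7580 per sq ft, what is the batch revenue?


Raw_total = N * avg_area = 102 * 35.2450 = 3594.9900 sq ft
Finished = Raw_total * yield / 100 = 3594.9900 * 60.4690 / 100 = 2173.8545 sq ft
Value = Finished * price = 2173.8545 * 5.7580 = 12517.0542 $


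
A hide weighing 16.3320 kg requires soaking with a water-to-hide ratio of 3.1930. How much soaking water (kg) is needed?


Formula: Water = hide_weight * ratio
Substituting: Water = 16.3320 * 3.1930
Result: 52.1481 kg


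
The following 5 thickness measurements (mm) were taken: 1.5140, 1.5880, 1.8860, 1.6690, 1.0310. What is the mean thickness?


Formula: Average = sum / n
Substituting: Average = 7.6880 / 5
Result: 1.5376 mm


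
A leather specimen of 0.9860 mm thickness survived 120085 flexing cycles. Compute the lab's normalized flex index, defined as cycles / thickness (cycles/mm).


Formula: Index = cycles / thickness
Substituting: Index = 120085 / 0.9860
Result: 121790.0609 cycles/mm


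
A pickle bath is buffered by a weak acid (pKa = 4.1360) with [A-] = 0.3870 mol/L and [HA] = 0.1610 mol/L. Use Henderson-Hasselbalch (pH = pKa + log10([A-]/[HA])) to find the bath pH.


ratio = [A-] / [HA] = 0.3870 / 0.1610 = 2.4037
log10(ratio) = 0.3809
pH = pKa + log10(ratio) = 4.1360 + 0.3809 = 4.5169


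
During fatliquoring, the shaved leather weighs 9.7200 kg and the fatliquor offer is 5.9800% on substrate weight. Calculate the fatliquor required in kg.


Formula: Fat = substrate * pct / 100
Substituting: Fat = 9.7200 * 5.9800 / 100
Result: 0.5813 kg


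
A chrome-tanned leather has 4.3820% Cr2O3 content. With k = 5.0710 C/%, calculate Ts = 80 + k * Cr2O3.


Formula: Ts = 80 + k * Cr2O3
Substituting: Ts = 80 + 5.0710 * 4.3820
Result: 102.2211 C


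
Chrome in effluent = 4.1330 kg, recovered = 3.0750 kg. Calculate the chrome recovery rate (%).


Formula: Recovery = recovered / input * 100
Substituting: Recovery = 3.0750 / 4.1330 * 100
Result: 74.4012 %


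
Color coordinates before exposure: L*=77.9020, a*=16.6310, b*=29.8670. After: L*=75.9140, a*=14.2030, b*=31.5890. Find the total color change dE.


dL = -1.9880, da = -2.4280, db = 1.7220
dE = sqrt((-1.9880)^2 + (-2.4280)^2 + 1.7220^2) = 3.5795


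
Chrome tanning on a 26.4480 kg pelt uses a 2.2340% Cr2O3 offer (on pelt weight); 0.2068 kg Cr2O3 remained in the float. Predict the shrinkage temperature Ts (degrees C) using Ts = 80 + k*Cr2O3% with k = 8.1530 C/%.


Offered = pelt * offer_pct / 100 = 26.4480 * 2.2340 / 100 = 0.5908 kg
Uptake = offered - residual = 0.5908 - 0.2068 = 0.3840 kg
Cr2O3% on pelt = uptake / pelt * 100 = 0.3840 / 26.4480 * 100 = 1.4521 %
Ts = 80 + k * Cr2O3% = 80 + 8.1530 * 1.4521 = 91.8389 C


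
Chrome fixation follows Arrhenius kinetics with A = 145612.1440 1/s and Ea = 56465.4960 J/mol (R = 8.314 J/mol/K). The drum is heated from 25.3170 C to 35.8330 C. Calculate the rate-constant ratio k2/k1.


T1 = 25.3170 + 273.15 = 298.4670 K; T2 = 35.8330 + 273.15 = 308.9830 K
k1 = A * exp(-Ea/(R*T1)) = 145612.1440 * exp(-56465.4960/(8.314*298.4670)) = 1.9091e-05 1/s
k2 = A * exp(-Ea/(R*T2)) = 145612.1440 * exp(-56465.4960/(8.314*308.9830)) = 4.1416e-05 1/s
k2/k1 = 4.1416e-05 / 1.9091e-05 = 2.1694


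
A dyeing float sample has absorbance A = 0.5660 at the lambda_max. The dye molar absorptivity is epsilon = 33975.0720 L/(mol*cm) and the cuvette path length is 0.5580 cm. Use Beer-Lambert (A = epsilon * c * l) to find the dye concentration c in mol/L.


Formula: c = A / (epsilon * l)
Substituting: c = 0.5660 / (33975.0720 * 0.5580)
Result: 2.9855e-05 mol/L


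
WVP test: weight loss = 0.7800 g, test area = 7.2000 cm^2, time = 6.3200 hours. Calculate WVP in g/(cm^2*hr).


Formula: WVP = loss / (area * time)
Substituting: WVP = 0.7800 / (7.2000 * 6.3200)
Result: 0.0171414 g/(cm^2*hr)


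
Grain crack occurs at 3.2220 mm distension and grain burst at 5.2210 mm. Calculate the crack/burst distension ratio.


Formula: Ratio = crack / burst
Substituting: Ratio = 3.2220 / 5.2210
Result: 0.6171


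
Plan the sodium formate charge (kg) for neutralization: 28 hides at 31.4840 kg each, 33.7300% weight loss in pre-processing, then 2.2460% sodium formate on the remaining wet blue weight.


Total_raw = N * avg_wt = 28 * 31.4840 = 881.5520 kg
Substrate = Total_raw * (1 - loss/100) = 881.5520 * (1 - 33.7300/100) = 584.2045 kg
Neutralizer = Substrate * pct / 100 = 584.2045 * 2.2460 / 100 = 13.1212 kg


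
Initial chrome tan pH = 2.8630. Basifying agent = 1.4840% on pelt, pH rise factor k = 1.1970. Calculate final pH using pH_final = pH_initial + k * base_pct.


Formula: pH_final = pH_initial + k * base_pct
Substituting: pH_final = 2.8630 + 1.1970 * 1.4840
Result: 4.6393


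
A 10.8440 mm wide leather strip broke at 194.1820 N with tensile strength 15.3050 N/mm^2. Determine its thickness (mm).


Formula: t = F / (TS * w)
Substituting: t = 194.1820 / (15.3050 * 10.8440)
Result: 1.1700 mm


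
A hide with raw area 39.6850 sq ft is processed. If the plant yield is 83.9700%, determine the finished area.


Formula: finished = raw * yield / 100
Substituting: finished = 39.6850 * 83.9700 / 100
Result: 33.3235 sq ft


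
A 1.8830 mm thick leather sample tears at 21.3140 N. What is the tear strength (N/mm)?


Formula: Tear strength = force / thickness
Substituting: Tear strength = 21.3140 / 1.8830
Result: 11.3192 N/mm


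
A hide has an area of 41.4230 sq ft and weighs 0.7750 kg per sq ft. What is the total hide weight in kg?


Formula: Weight = area * weight_per_sqft
Substituting: Weight = 41.4230 * 0.7750
Result: 32.1028 kg


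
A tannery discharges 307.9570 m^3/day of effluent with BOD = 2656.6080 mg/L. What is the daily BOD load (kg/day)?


Formula: BOD_load = volume * conc / 1000
Substituting: BOD_load = 307.9570 * 2656.6080 / 1000
Result: 818.1210 kg/day


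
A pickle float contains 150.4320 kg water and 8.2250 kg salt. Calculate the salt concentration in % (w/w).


Formula: Conc = salt / (water + salt) * 100
Substituting: Conc = 8.2250 / (150.4320 + 8.2250) * 100
Result: 5.1841 %


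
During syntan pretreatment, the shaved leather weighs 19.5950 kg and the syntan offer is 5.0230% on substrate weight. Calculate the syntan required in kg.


Formula: Syntan = substrate * pct / 100
Substituting: Syntan = 19.5950 * 5.0230 / 100
Result: 0.9843 kg


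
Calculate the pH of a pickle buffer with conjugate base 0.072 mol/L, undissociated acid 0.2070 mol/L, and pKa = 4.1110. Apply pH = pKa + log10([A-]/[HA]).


ratio = [A-] / [HA] = 0.072 / 0.2070 = 0.3478
log10(ratio) = -0.4586
pH = pKa + log10(ratio) = 4.1110 - 0.4586 = 3.6524


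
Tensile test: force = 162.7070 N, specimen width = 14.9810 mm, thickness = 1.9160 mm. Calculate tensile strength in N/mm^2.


Formula: TS = force / (width * thickness)
Substituting: TS = 162.7070 / (14.9810 * 1.9160)
Result: 5.6685 N/mm^2


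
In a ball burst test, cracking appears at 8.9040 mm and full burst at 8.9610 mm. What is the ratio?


Formula: Ratio = crack / burst
Substituting: Ratio = 8.9040 / 8.9610
Result: 0.9936


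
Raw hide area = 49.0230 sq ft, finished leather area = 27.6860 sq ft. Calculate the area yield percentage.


Formula: Yield = finished / raw * 100
Substituting: Yield = 27.6860 / 49.0230 * 100
Result: 56.4755 %


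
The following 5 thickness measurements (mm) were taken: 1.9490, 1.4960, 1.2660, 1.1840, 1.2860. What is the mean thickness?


Formula: Average = sum / n
Substituting: Average = 7.1810 / 5
Result: 1.4362 mm


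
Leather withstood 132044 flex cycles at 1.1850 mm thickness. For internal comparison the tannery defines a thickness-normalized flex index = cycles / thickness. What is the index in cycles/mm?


Formula: Index = cycles / thickness
Substituting: Index = 132044 / 1.1850
Result: 111429.5359 cycles/mm


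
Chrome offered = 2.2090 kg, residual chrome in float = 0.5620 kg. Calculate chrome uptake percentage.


Formula: Uptake = (offered - residual) / offered * 100
Substituting: Uptake = (2.2090 - 0.5620) / 2.2090 * 100
Result: 74.5586 %


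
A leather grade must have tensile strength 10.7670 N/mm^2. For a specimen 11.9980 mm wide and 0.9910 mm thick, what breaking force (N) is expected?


Formula: F = TS * w * t
Substituting: F = 10.7670 * 11.9980 * 0.9910
Result: 128.0198 N


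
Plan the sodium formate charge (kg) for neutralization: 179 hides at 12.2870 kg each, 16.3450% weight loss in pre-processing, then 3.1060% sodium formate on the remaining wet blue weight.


Total_raw = N * avg_wt = 179 * 12.2870 = 2199.3730 kg
Substrate = Total_raw * (1 - loss/100) = 2199.3730 * (1 - 16.3450/100) = 1839.8855 kg
Neutralizer = Substrate * pct / 100 = 1839.8855 * 3.1060 / 100 = 57.1468 kg


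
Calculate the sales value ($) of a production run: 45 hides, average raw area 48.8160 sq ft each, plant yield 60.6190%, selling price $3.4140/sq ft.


Raw_total = N * avg_area = 45 * 48.8160 = 2196.7200 sq ft
Finished = Raw_total * yield / 100 = 2196.7200 * 60.6190 / 100 = 1331.6297 sq ft
Value = Finished * price = 1331.6297 * 3.4140 = 4546.1838 $


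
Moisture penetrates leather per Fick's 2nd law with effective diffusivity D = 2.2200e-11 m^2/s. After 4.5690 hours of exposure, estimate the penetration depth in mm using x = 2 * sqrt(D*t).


t = 4.5690 hr * 3600 = 16448.4000 s
D * t = 2.2200e-11 * 16448.4000 = 3.6515e-07
x = 2 * sqrt(D*t) = 2 * sqrt(3.6515e-07) = 0.00120856 m = 1.2086 mm


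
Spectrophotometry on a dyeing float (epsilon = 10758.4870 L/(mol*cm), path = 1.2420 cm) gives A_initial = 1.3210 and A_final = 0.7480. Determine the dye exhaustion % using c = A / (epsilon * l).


c_initial = A_i / (epsilon * l) = 1.3210 / (10758.4870 * 1.2420) = 9.8862e-05 mol/L
c_final = A_f / (epsilon * l) = 0.7480 / (10758.4870 * 1.2420) = 5.5979e-05 mol/L
Exhaustion = (c_initial - c_final) / c_initial * 100 = (9.8862e-05 - 5.5979e-05) / 9.8862e-05 * 100 = 43.3762 %


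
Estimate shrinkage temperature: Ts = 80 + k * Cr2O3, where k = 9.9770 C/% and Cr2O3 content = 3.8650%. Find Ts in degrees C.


Formula: Ts = 80 + k * Cr2O3
Substituting: Ts = 80 + 9.9770 * 3.8650
Result: 118.5611 C


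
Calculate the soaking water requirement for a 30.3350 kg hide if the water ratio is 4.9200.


Formula: Water = hide_weight * ratio
Substituting: Water = 30.3350 * 4.9200
Result: 149.2482 kg


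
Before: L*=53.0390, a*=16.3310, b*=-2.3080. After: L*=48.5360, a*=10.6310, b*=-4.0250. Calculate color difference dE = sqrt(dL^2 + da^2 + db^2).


dL = -4.5030, da = -5.7000, db = -1.7170
dE = sqrt((-4.5030)^2 + (-5.7000)^2 + (-1.7170)^2) = 7.4643


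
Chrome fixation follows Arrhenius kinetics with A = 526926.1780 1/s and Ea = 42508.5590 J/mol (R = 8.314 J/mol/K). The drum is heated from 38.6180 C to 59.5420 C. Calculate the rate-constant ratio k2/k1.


T1 = 38.6180 + 273.15 = 311.7680 K; T2 = 59.5420 + 273.15 = 332.6920 K
k1 = A * exp(-Ea/(R*T1)) = 526926.1780 * exp(-42508.5590/(8.314*311.7680)) = 0.039762 1/s
k2 = A * exp(-Ea/(R*T2)) = 526926.1780 * exp(-42508.5590/(8.314*332.6920)) = 0.1115 1/s
k2/k1 = 0.1115 / 0.039762 = 2.8051


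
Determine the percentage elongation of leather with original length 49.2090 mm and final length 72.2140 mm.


Formula: Elongation = (Lf - L0) / L0 * 100
Substituting: Elongation = (72.2140 - 49.2090) / 49.2090 * 100
Result: 46.7496 %


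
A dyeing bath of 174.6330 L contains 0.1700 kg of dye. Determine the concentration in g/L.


Formula: Conc = dye_mass(kg) / volume(L) * 1000
Substituting: Conc = 0.1700 / 174.6330 * 1000
Result: 0.9735 g/L


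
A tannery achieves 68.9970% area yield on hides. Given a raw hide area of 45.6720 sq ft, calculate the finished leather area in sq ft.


Formula: finished = raw * yield / 100
Substituting: finished = 45.6720 * 68.9970 / 100
Result: 31.5123 sq ft


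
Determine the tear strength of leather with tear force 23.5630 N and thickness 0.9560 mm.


Formula: Tear strength = force / thickness
Substituting: Tear strength = 23.5630 / 0.9560
Result: 24.6475 N/mm


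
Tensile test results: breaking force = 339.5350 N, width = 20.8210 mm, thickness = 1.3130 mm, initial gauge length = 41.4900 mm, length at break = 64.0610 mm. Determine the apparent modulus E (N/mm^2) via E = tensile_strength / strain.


TS = F / (w * t) = 339.5350 / (20.8210 * 1.3130) = 12.4199 N/mm^2
strain = (Lf - L0) / L0 = (64.0610 - 41.4900) / 41.4900 = 0.5440
E = TS / strain = 12.4199 / 0.5440 = 22.8303 N/mm^2


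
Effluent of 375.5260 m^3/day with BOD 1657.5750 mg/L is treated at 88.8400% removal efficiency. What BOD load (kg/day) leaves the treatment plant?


Load_in = volume * conc / 1000 = 375.5260 * 1657.5750 / 1000 = 622.4625 kg/day
Removed = Load_in * eff / 100 = 622.4625 * 88.8400 / 100 = 552.9957 kg/day
Load_out = Load_in - Removed = 622.4625 - 552.9957 = 69.4668 kg/day


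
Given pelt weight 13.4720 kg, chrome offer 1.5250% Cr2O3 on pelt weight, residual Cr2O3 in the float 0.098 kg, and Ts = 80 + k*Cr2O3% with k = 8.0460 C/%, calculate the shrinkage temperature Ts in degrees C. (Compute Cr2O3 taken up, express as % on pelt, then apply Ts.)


Offered = pelt * offer_pct / 100 = 13.4720 * 1.5250 / 100 = 0.2054 kg
Uptake = offered - residual = 0.2054 - 0.098 = 0.1074 kg
Cr2O3% on pelt = uptake / pelt * 100 = 0.1074 / 13.4720 * 100 = 0.7976 %
Ts = 80 + k * Cr2O3% = 80 + 8.0460 * 0.7976 = 86.4172 C


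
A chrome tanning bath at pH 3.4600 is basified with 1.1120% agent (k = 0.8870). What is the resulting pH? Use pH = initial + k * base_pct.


Formula: pH_final = pH_initial + k * base_pct
Substituting: pH_final = 3.4600 + 0.8870 * 1.1120
Result: 4.4463


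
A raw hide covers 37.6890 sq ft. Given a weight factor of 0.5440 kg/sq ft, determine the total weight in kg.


Formula: Weight = area * weight_per_sqft
Substituting: Weight = 37.6890 * 0.5440
Result: 20.5028 kg


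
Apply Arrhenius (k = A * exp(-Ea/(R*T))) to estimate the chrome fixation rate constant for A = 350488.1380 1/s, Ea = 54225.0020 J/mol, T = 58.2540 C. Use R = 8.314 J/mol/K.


T_K = T_C + 273.15 = 58.2540 + 273.15 = 331.4040 K
exponent = -Ea / (R * T_K) = -54225.0020 / (8.314 * 331.4040) = -19.6803
k = A * exp(exponent) = 350488.1380 * exp(-19.6803) = 9.9455e-04 1/s


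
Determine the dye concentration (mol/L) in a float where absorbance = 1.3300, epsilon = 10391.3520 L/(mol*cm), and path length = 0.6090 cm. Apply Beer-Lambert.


Formula: c = A / (epsilon * l)
Substituting: c = 1.3300 / (10391.3520 * 0.6090)
Result: 2.1017e-04 mol/L


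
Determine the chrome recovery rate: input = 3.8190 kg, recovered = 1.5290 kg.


Formula: Recovery = recovered / input * 100
Substituting: Recovery = 1.5290 / 3.8190 * 100
Result: 40.0367 %


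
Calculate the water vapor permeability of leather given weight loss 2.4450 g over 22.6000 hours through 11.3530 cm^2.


Formula: WVP = loss / (area * time)
Substituting: WVP = 2.4450 / (11.3530 * 22.6000)
Result: 0.00952927 g/(cm^2*hr)


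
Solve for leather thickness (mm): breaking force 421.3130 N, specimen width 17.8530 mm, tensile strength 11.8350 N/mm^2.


Formula: t = F / (TS * w)
Substituting: t = 421.3130 / (11.8350 * 17.8530)
Result: 1.9940 mm


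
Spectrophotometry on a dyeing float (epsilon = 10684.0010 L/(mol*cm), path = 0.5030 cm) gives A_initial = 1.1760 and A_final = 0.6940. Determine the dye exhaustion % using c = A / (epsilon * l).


c_initial = A_i / (epsilon * l) = 1.1760 / (10684.0010 * 0.5030) = 2.1883e-04 mol/L
c_final = A_f / (epsilon * l) = 0.6940 / (10684.0010 * 0.5030) = 1.2914e-04 mol/L
Exhaustion = (c_initial - c_final) / c_initial * 100 = (2.1883e-04 - 1.2914e-04) / 2.1883e-04 * 100 = 40.9864 %


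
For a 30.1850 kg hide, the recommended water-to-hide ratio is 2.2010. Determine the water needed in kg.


Formula: Water = hide_weight * ratio
Substituting: Water = 30.1850 * 2.2010
Result: 66.4372 kg


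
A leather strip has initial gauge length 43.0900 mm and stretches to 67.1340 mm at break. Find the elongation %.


Formula: Elongation = (Lf - L0) / L0 * 100
Substituting: Elongation = (67.1340 - 43.0900) / 43.0900 * 100
Result: 55.7995 %


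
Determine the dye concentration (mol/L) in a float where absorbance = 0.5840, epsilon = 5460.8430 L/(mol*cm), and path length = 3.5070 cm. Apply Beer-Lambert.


Formula: c = A / (epsilon * l)
Substituting: c = 0.5840 / (5460.8430 * 3.5070)
Result: 3.0494e-05 mol/L


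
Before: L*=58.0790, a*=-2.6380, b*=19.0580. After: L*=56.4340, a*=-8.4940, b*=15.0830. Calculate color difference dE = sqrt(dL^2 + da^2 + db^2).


dL = -1.6450, da = -5.8560, db = -3.9750
dE = sqrt((-1.6450)^2 + (-5.8560)^2 + (-3.9750)^2) = 7.2663


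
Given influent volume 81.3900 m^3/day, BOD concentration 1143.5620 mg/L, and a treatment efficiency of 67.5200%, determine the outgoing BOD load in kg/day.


Load_in = volume * conc / 1000 = 81.3900 * 1143.5620 / 1000 = 93.0745 kg/day
Removed = Load_in * eff / 100 = 93.0745 * 67.5200 / 100 = 62.8439 kg/day
Load_out = Load_in - Removed = 93.0745 - 62.8439 = 30.2306 kg/day


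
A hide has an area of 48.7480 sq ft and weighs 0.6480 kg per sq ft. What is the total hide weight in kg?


Formula: Weight = area * weight_per_sqft
Substituting: Weight = 48.7480 * 0.6480
Result: 31.5887 kg


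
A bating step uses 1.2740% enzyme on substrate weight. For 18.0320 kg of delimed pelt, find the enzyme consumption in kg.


Formula: Enzyme = substrate * pct / 100
Substituting: Enzyme = 18.0320 * 1.2740 / 100
Result: 0.2297 kg


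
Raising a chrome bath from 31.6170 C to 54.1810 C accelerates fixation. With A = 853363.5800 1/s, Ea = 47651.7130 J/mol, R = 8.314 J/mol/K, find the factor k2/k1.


T1 = 31.6170 + 273.15 = 304.7670 K; T2 = 54.1810 + 273.15 = 327.3310 K
k1 = A * exp(-Ea/(R*T1)) = 853363.5800 * exp(-47651.7130/(8.314*304.7670)) = 0.00580383 1/s
k2 = A * exp(-Ea/(R*T2)) = 853363.5800 * exp(-47651.7130/(8.314*327.3310)) = 0.0212188 1/s
k2/k1 = 0.0212188 / 0.00580383 = 3.6560


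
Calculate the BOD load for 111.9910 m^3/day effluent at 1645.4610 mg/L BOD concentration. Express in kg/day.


Formula: BOD_load = volume * conc / 1000
Substituting: BOD_load = 111.9910 * 1645.4610 / 1000
Result: 184.2768 kg/day


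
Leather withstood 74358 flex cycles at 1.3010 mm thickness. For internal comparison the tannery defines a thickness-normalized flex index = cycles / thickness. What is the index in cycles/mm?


Formula: Index = cycles / thickness
Substituting: Index = 74358 / 1.3010
Result: 57154.4965 cycles/mm


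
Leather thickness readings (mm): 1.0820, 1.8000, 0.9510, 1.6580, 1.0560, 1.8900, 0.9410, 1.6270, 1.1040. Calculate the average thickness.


Formula: Average = sum / n
Substituting: Average = 12.1090 / 9
Result: 1.3454 mm


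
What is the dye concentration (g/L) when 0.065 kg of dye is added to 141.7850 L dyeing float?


Formula: Conc = dye_mass(kg) / volume(L) * 1000
Substituting: Conc = 0.065 / 141.7850 * 1000
Result: 0.4584 g/L


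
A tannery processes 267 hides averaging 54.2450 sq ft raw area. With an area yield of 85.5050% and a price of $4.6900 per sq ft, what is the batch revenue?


Raw_total = N * avg_area = 267 * 54.2450 = 14483.4150 sq ft
Finished = Raw_total * yield / 100 = 14483.4150 * 85.5050 / 100 = 12384.0440 sq ft
Value = Finished * price = 12384.0440 * 4.6900 = 58081.1663 $


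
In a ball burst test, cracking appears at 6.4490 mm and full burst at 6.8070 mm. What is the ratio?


Formula: Ratio = crack / burst
Substituting: Ratio = 6.4490 / 6.8070
Result: 0.9474


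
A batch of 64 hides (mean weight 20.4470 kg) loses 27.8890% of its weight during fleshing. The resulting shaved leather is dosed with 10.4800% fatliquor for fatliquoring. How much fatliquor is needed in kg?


Total_raw = N * avg_wt = 64 * 20.4470 = 1308.6080 kg
Substrate = Total_raw * (1 - loss/100) = 1308.6080 * (1 - 27.8890/100) = 943.6503 kg
Fat = Substrate * pct / 100 = 943.6503 * 10.4800 / 100 = 98.8946 kg


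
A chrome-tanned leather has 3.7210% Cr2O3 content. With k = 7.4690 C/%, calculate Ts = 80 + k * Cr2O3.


Formula: Ts = 80 + k * Cr2O3
Substituting: Ts = 80 + 7.4690 * 3.7210
Result: 107.7921 C


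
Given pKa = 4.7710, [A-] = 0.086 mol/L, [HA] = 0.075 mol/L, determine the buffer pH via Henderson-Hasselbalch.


ratio = [A-] / [HA] = 0.086 / 0.075 = 1.1467
log10(ratio) = 0.0594372
pH = pKa + log10(ratio) = 4.7710 + 0.0594372 = 4.8304


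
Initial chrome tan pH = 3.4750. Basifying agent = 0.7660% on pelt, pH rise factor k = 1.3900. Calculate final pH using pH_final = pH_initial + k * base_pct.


Formula: pH_final = pH_initial + k * base_pct
Substituting: pH_final = 3.4750 + 1.3900 * 0.7660
Result: 4.5397


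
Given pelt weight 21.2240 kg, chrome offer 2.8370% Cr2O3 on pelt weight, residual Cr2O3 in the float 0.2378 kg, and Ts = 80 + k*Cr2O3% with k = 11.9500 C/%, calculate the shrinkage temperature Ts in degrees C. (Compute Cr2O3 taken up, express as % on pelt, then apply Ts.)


Offered = pelt * offer_pct / 100 = 21.2240 * 2.8370 / 100 = 0.6021 kg
Uptake = offered - residual = 0.6021 - 0.2378 = 0.3643 kg
Cr2O3% on pelt = uptake / pelt * 100 = 0.3643 / 21.2240 * 100 = 1.7166 %
Ts = 80 + k * Cr2O3% = 80 + 11.9500 * 1.7166 = 100.5130 C


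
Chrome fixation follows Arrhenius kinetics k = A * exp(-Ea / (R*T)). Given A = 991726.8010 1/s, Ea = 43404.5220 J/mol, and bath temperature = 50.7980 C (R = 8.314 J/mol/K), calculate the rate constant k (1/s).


T_K = T_C + 273.15 = 50.7980 + 273.15 = 323.9480 K
exponent = -Ea / (R * T_K) = -43404.5220 / (8.314 * 323.9480) = -16.1157
k = A * exp(exponent) = 991726.8010 * exp(-16.1157) = 0.0994088 1/s


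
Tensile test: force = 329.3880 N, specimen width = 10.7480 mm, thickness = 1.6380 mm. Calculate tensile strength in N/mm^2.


Formula: TS = force / (width * thickness)
Substituting: TS = 329.3880 / (10.7480 * 1.6380)
Result: 18.7097 N/mm^2


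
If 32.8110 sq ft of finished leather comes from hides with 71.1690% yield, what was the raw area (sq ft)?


Formula: raw = finished * 100 / yield
Substituting: raw = 32.8110 * 100 / 71.1690
Result: 46.1029 sq ft


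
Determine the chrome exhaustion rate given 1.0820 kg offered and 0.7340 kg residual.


Formula: Uptake = (offered - residual) / offered * 100
Substituting: Uptake = (1.0820 - 0.7340) / 1.0820 * 100
Result: 32.1627 %


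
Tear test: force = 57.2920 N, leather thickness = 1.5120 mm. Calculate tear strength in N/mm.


Formula: Tear strength = force / thickness
Substituting: Tear strength = 57.2920 / 1.5120
Result: 37.8915 N/mm


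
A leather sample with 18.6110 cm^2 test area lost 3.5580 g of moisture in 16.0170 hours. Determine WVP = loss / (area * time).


Formula: WVP = loss / (area * time)
Substituting: WVP = 3.5580 / (18.6110 * 16.0170)
Result: 0.0119359 g/(cm^2*hr)


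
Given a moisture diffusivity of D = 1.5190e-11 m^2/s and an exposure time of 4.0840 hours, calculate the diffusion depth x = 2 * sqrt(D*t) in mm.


t = 4.0840 hr * 3600 = 14702.4000 s
D * t = 1.5190e-11 * 14702.4000 = 2.2333e-07
x = 2 * sqrt(D*t) = 2 * sqrt(2.2333e-07) = 9.4515e-04 m = 0.9452 mm


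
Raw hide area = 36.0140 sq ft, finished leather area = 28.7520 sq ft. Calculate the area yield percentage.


Formula: Yield = finished / raw * 100
Substituting: Yield = 28.7520 / 36.0140 * 100
Result: 79.8356 %


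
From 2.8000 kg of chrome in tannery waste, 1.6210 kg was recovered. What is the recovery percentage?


Formula: Recovery = recovered / input * 100
Substituting: Recovery = 1.6210 / 2.8000 * 100
Result: 57.8929 %


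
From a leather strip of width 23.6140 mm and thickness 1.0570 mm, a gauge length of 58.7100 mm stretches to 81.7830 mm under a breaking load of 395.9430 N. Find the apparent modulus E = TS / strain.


TS = F / (w * t) = 395.9430 / (23.6140 * 1.0570) = 15.8631 N/mm^2
strain = (Lf - L0) / L0 = (81.7830 - 58.7100) / 58.7100 = 0.3930
E = TS / strain = 15.8631 / 0.3930 = 40.3642 N/mm^2


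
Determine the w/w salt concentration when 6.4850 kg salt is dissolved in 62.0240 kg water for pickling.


Formula: Conc = salt / (water + salt) * 100
Substituting: Conc = 6.4850 / (62.0240 + 6.4850) * 100
Result: 9.4659 %


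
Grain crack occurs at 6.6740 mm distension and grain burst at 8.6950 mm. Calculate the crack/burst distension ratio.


Formula: Ratio = crack / burst
Substituting: Ratio = 6.6740 / 8.6950
Result: 0.7676


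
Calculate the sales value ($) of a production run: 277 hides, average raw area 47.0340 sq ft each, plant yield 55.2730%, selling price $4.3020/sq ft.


Raw_total = N * avg_area = 277 * 47.0340 = 13028.4180 sq ft
Finished = Raw_total * yield / 100 = 13028.4180 * 55.2730 / 100 = 7201.1975 sq ft
Value = Finished * price = 7201.1975 * 4.3020 = 30979.5516 $


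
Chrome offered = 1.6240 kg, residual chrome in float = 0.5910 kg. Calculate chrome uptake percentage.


Formula: Uptake = (offered - residual) / offered * 100
Substituting: Uptake = (1.6240 - 0.5910) / 1.6240 * 100
Result: 63.6084 %


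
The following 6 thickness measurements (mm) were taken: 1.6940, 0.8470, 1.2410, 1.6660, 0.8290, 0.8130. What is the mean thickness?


Formula: Average = sum / n
Substituting: Average = 7.0900 / 6
Result: 1.1817 mm
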